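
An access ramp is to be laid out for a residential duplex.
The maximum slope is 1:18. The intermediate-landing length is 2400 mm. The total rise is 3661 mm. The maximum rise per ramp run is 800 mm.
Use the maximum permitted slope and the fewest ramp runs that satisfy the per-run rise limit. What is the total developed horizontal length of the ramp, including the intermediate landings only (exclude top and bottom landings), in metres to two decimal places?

75.50 m

3661 / 800 = 4.576 → round up to 5 ramp runs. That means 4 intermediate landings.
Ramp run (horizontal) at 1:18: 3661 × 18 = 65898 mm.
4 intermediate landings contribute 4 × 2400 = 9600 mm.
Total developed length = 65898 + 9600 = 75498 mm.
= 75.50 m.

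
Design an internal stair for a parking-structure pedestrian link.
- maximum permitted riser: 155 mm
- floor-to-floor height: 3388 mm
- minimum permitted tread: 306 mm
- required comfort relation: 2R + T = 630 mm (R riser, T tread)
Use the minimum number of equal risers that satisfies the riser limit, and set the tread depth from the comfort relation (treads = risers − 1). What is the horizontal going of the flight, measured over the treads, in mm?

3388 / 155 = 21.858 → round up to 22 risers.
R = 3388 ÷ 22 = 154 mm.
From 2R + T = 630: T = 630 − 308 = 322 mm.
22 risers give 21 treads; going = 21 × 322 = 6762 mm.

6762 mm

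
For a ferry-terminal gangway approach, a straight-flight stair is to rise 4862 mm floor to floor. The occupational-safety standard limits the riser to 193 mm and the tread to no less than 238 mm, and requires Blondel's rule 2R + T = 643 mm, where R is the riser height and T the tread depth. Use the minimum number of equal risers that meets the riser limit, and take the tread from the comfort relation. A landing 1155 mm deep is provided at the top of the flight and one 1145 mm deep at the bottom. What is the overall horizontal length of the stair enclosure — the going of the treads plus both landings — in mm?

9025 mm

At most 193 each: 4862/193 = 25.19, giving 26 risers.
Riser R = 4862 / 26 = 187 mm, within the 193 mm limit.
From 2R + T = 643: T = 643 − 374 = 269 mm.
Treads = 26 − 1 = 25; going = 25 × 269 = 6725 mm.
Add landings: 6725 + 1155 + 1145 = 9025 mm.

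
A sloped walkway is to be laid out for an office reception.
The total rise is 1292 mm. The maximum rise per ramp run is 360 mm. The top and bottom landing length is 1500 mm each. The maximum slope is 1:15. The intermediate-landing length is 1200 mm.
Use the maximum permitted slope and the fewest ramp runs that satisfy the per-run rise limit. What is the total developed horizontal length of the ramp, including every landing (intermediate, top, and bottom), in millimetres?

25980 mm

⌈1292/360⌉ = 4 ramp runs. That means 3 intermediate landings.
Horizontal run for 1292 mm of rise at 1:15 is 1292 × 15 = 19380 mm.
Intermediate landings: 3 × 1200 = 3600 mm.
Top and bottom landings: 2 × 1500 = 3000 mm.
Total = 19380 + 3600 + 3000 = 25980 mm.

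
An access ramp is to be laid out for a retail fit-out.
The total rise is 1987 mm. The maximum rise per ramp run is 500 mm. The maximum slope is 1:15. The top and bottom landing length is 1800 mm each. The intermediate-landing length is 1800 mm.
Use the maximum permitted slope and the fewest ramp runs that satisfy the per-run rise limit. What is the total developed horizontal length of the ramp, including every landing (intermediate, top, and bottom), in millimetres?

38805 mm

1987 / 500 = 3.97, so 4 ramp runs are needed. That means 3 intermediate landings.
Horizontal run for 1987 mm of rise at 1:15 is 1987 × 15 = 29805 mm.
Intermediate landings: 3 × 1800 = 5400 mm.
Top and bottom landings: 2 × 1800 = 3600 mm.
Total = 29805 + 5400 + 3600 = 38805 mm.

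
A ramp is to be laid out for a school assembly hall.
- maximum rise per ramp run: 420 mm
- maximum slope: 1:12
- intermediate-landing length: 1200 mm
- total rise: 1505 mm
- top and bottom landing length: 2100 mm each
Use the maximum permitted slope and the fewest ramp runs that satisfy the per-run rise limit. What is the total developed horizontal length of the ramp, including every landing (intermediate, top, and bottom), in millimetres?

⌈1505/420⌉ = 4 ramp runs. That means 3 intermediate landings.
Ramp run (horizontal) at 1:12: 1505 × 12 = 18060 mm.
3 intermediate landings contribute 3 × 1200 = 3600 mm.
Top and bottom landings: 2 × 2100 = 4200 mm.
Total = 18060 + 3600 + 4200 = 25860 mm.

25860 mm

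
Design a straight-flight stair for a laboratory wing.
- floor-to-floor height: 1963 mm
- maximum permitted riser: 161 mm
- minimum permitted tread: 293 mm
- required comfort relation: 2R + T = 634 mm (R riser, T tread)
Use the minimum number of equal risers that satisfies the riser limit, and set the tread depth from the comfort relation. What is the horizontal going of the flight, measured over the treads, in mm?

3984 mm

1963 / 161 = 12.193 → round up to 13 risers.
R = 1963 ÷ 13 = 151 mm.
From 2R + T = 634: T = 634 − 302 = 332 mm.
Treads = 13 − 1 = 12; going = 12 × 332 = 3984 mm.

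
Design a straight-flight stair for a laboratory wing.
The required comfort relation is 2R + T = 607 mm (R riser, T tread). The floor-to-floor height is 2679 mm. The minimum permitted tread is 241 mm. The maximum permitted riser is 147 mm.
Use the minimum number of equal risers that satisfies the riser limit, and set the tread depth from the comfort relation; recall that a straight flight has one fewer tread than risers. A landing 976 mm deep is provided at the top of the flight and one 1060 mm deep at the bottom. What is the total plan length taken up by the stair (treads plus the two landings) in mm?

2679 / 147 = 18.224 → round up to 19 risers.
R = 2679 ÷ 19 = 141 mm.
Tread T = 607 − 2 × 141 = 325 mm (≥ 241 mm).
Treads = 19 − 1 = 18; going = 18 × 325 = 5850 mm.
Add landings: 5850 + 976 + 1060 = 7886 mm.

7886 mm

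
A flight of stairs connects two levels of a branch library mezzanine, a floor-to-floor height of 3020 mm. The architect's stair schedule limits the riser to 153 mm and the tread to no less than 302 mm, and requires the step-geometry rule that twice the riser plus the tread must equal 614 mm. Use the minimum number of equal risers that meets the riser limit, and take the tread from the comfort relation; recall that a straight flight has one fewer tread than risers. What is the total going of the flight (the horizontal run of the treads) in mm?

5928 mm

⌈3020/153⌉ = 20 risers.
Riser R = 3020 / 20 = 151 mm, within the 153 mm limit.
T = 614 − 2·151 = 312 mm, which satisfies the 302 mm minimum.
Treads = 20 − 1 = 19; going = 19 × 312 = 5928 mm.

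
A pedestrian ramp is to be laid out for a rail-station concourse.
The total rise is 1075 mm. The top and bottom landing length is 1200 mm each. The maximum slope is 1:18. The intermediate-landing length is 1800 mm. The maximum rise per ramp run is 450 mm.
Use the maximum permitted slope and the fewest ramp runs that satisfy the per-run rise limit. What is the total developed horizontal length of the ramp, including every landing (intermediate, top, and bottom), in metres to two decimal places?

1075 / 450 = 2.389 → round up to 3 ramp runs. That means 2 intermediate landings.
Horizontal run for 1075 mm of rise at 1:18 is 1075 × 18 = 19350 mm.
Intermediate landings: 2 × 1800 = 3600 mm.
Top and bottom landings: 2 × 1200 = 2400 mm.
Total = 19350 + 3600 + 2400 = 25350 mm.
= 25.35 m.

25.35 m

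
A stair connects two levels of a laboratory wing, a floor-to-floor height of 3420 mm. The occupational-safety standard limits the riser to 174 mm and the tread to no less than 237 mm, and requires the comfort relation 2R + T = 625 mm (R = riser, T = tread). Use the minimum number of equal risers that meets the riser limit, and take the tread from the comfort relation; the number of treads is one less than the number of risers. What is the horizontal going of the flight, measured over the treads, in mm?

5377 mm

3420 / 174 = 19.66, so 20 risers are needed.
Riser R = 3420 / 20 = 171 mm, within the 174 mm limit.
Tread T = 625 − 2 × 171 = 283 mm (≥ 237 mm).
Treads = 20 − 1 = 19; going = 19 × 283 = 5377 mm.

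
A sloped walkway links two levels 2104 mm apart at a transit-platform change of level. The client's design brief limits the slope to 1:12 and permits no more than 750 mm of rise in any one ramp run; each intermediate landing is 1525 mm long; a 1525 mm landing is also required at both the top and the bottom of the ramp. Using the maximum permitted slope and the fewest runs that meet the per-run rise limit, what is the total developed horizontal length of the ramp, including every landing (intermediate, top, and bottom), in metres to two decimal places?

31.35 m

⌈2104/750⌉ = 3 ramp runs. That means 2 intermediate landings.
Ramp run (horizontal) at 1:12: 2104 × 12 = 25248 mm.
2 intermediate landings contribute 2 × 1525 = 3050 mm.
Top and bottom landings: 2 × 1525 = 3050 mm.
Total = 25248 + 3050 + 3050 = 31348 mm.
= 31.35 m.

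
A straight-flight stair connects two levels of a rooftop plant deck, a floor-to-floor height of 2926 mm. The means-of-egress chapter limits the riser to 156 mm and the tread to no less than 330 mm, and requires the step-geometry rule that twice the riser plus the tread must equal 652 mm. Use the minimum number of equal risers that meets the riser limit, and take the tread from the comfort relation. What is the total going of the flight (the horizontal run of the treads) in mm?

⌈2926/156⌉ = 19 risers.
Each riser is 2926/19 = 154 mm (≤ 156 mm).
From 2R + T = 652: T = 652 − 308 = 344 mm.
19 risers give 18 treads; going = 18 × 344 = 6192 mm.

6192 mm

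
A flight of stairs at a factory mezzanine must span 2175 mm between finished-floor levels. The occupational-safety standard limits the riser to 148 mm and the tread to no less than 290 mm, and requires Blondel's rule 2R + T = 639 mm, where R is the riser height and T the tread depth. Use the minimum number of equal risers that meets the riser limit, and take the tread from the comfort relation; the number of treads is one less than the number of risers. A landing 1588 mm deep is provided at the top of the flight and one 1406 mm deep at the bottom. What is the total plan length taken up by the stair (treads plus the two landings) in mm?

2175 / 148 = 14.70, so 15 risers are needed.
Each riser is 2175/15 = 145 mm (≤ 148 mm).
Tread T = 639 − 2 × 145 = 349 mm (≥ 290 mm).
15 risers give 14 treads; going = 14 × 349 = 4886 mm.
Add landings: 4886 + 1588 + 1406 = 7880 mm.

7880 mm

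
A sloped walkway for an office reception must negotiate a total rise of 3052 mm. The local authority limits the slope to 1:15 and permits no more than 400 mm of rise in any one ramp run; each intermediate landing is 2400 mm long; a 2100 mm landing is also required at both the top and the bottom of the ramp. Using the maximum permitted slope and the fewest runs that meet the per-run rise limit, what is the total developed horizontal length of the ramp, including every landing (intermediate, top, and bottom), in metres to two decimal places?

At most 400 each: 3052/400 = 7.63, giving 8 ramp runs. That means 7 intermediate landings.
Horizontal run for 3052 mm of rise at 1:15 is 3052 × 15 = 45780 mm.
7 intermediate landings contribute 7 × 2400 = 16800 mm.
Top and bottom landings: 2 × 2100 = 4200 mm.
Total = 45780 + 16800 + 4200 = 66780 mm.
= 66.78 m.

66.78 m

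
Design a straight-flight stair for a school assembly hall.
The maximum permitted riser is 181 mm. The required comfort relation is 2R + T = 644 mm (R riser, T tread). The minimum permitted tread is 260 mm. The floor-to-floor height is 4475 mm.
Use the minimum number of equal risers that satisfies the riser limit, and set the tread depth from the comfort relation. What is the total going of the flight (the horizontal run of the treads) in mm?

6864 mm

4475 / 181 = 24.72, so 25 risers are needed.
Each riser is 4475/25 = 179 mm (≤ 181 mm).
T = 644 − 2·179 = 286 mm, which satisfies the 260 mm minimum.
25 risers give 24 treads; going = 24 × 286 = 6864 mm.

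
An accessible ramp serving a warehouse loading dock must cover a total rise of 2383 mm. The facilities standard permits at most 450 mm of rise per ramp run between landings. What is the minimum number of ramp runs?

6 runs

2383 / 450 = 5.296 → round up to 6 ramp runs.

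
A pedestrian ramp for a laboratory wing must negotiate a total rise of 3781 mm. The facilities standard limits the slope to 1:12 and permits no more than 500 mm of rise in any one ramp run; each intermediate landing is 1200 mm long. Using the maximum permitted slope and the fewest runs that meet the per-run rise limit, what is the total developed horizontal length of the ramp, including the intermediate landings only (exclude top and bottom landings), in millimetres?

53772 mm

⌈3781/500⌉ = 8 ramp runs. That means 7 intermediate landings.
Ramp run (horizontal) at 1:12: 3781 × 12 = 45372 mm.
7 intermediate landings contribute 7 × 1200 = 8400 mm.
Developed length = 45372 + 8400 = 53772 mm.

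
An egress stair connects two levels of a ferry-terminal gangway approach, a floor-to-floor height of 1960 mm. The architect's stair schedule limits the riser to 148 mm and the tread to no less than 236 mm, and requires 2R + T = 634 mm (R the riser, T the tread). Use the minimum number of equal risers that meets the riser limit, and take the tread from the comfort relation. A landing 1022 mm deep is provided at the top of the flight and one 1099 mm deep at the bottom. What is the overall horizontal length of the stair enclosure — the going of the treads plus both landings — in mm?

⌈1960/148⌉ = 14 risers.
R = 1960 ÷ 14 = 140 mm.
Tread T = 634 − 2 × 140 = 354 mm (≥ 236 mm).
Treads = 14 − 1 = 13; going = 13 × 354 = 4602 mm.
Enclosure = 4602 + 1022 + 1099 = 6723 mm.

6723 mm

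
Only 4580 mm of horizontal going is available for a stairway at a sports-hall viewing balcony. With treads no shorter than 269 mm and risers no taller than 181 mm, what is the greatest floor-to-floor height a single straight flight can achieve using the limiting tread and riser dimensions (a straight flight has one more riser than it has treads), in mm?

Treads that fit: ⌊4580 / 269⌋ = 17.
Risers = treads + 1 = 18.
Maximum height = 18 × 181 = 3258 mm.

3258 mm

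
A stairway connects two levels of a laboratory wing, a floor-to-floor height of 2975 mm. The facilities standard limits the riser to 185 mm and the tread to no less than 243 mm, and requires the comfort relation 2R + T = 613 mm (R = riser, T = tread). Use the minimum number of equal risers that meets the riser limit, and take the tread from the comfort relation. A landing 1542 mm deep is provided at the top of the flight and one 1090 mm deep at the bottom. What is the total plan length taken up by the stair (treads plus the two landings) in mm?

2975 / 185 = 16.081 → round up to 17 risers.
Each riser is 2975/17 = 175 mm (≤ 185 mm).
T = 613 − 2·175 = 263 mm, which satisfies the 243 mm minimum.
Going = (17 − 1) × 263 = 4208 mm.
Add landings: 4208 + 1542 + 1090 = 6840 mm.

6840 mm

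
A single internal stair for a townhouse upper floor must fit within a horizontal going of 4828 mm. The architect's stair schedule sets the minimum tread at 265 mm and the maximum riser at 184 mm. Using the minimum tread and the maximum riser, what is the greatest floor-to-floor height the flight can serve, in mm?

3496 mm

4828 / 265 = 18.22, so 18 treads fit.
Risers = treads + 1 = 19.
Maximum height = 19 × 184 = 3496 mm.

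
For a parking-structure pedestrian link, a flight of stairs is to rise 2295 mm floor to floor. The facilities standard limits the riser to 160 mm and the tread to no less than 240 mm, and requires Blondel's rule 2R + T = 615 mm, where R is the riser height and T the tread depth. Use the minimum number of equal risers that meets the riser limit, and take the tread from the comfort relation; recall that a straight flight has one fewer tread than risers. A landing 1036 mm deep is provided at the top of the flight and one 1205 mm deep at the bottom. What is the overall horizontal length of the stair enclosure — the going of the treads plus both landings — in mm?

⌈2295/160⌉ = 15 risers.
R = 2295 ÷ 15 = 153 mm.
Tread T = 615 − 2 × 153 = 309 mm (≥ 240 mm).
Treads = 15 − 1 = 14; going = 14 × 309 = 4326 mm.
Add landings: 4326 + 1036 + 1205 = 6567 mm.

6567 mm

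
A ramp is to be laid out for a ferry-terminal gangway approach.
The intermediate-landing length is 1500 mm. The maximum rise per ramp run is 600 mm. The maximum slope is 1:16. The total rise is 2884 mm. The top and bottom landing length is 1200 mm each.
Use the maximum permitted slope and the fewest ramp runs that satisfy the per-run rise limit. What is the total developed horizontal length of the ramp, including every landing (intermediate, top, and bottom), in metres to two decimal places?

2884 / 600 = 4.807 → round up to 5 ramp runs. That means 4 intermediate landings.
Horizontal run for 2884 mm of rise at 1:16 is 2884 × 16 = 46144 mm.
Intermediate landings: 4 × 1500 = 6000 mm.
Top and bottom landings: 2 × 1200 = 2400 mm.
Total = 46144 + 6000 + 2400 = 54544 mm.
= 54.54 m.

54.54 m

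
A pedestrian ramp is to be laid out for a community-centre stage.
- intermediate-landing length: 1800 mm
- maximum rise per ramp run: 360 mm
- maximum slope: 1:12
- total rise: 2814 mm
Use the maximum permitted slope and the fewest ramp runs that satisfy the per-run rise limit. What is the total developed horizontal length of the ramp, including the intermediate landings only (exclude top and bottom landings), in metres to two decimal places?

46.37 m

2814 / 360 = 7.817 → round up to 8 ramp runs. That means 7 intermediate landings.
Ramp run (horizontal) at 1:12: 2814 × 12 = 33768 mm.
Intermediate landings: 7 × 1800 = 12600 mm.
Developed length = 33768 + 12600 = 46368 mm.
= 46.37 m.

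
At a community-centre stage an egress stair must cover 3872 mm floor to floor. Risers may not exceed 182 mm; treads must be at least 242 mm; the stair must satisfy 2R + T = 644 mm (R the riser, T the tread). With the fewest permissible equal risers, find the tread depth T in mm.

3872 / 182 = 21.27, so 22 risers are needed.
R = 3872 ÷ 22 = 176 mm.
T = 644 − 2·176 = 292 mm, which satisfies the 242 mm minimum.

292 mm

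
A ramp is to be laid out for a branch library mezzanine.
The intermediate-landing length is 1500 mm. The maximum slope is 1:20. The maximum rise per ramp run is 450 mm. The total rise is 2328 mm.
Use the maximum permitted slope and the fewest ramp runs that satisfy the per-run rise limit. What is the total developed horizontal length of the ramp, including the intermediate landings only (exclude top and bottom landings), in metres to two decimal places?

⌈2328/450⌉ = 6 ramp runs. That means 5 intermediate landings.
Ramp run (horizontal) at 1:20: 2328 × 20 = 46560 mm.
Intermediate landings: 5 × 1500 = 7500 mm.
Total developed length = 46560 + 7500 = 54060 mm.
= 54.06 m.

54.06 m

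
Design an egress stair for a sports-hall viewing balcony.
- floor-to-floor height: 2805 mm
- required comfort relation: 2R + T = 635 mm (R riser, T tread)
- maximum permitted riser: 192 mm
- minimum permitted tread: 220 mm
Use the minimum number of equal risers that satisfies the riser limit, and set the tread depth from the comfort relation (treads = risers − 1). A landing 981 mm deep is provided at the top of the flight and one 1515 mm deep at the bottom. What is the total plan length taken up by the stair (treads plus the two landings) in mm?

⌈2805/192⌉ = 15 risers.
Riser R = 2805 / 15 = 187 mm, within the 192 mm limit.
Tread T = 635 − 2 × 187 = 261 mm (≥ 220 mm).
Treads = 15 − 1 = 14; going = 14 × 261 = 3654 mm.
Add landings: 3654 + 981 + 1515 = 6150 mm.

6150 mm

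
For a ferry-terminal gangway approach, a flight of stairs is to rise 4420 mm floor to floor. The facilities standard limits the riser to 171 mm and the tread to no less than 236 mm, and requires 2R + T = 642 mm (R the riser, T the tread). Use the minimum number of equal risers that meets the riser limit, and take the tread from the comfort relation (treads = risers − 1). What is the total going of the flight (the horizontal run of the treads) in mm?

7550 mm

4420 / 171 = 25.85, so 26 risers are needed.
Each riser is 4420/26 = 170 mm (≤ 171 mm).
From 2R + T = 642: T = 642 − 340 = 302 mm.
26 risers give 25 treads; going = 25 × 302 = 7550 mm.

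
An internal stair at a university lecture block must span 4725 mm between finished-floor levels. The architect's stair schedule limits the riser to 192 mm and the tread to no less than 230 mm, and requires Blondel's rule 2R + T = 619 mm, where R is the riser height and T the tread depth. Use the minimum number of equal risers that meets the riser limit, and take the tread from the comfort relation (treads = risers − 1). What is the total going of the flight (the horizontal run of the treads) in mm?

5784 mm

At most 192 each: 4725/192 = 24.61, giving 25 risers.
Each riser is 4725/25 = 189 mm (≤ 192 mm).
T = 619 − 2·189 = 241 mm, which satisfies the 230 mm minimum.
Going = (25 − 1) × 241 = 5784 mm.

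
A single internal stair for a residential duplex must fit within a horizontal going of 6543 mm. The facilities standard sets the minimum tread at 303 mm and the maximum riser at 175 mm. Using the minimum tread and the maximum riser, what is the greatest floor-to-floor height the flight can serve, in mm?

3850 mm

6543 / 303 = 21.59, so 21 treads fit.
Risers = treads + 1 = 22.
Maximum height = 22 × 175 = 3850 mm.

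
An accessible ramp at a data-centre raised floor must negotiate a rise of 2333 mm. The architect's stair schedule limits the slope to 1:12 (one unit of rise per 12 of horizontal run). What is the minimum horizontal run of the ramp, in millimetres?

Run = rise × 12 = 2333 × 12 = 27996 mm.

27996 mm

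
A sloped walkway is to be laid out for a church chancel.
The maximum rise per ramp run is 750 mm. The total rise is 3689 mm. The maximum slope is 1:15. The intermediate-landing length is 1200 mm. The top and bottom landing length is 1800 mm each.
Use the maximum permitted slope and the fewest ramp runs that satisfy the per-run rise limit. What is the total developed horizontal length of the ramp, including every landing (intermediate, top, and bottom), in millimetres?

3689 / 750 = 4.919 → round up to 5 ramp runs. That means 4 intermediate landings.
Horizontal run for 3689 mm of rise at 1:15 is 3689 × 15 = 55335 mm.
4 intermediate landings contribute 4 × 1200 = 4800 mm.
Top and bottom landings: 2 × 1800 = 3600 mm.
Total = 55335 + 4800 + 3600 = 63735 mm.

63735 mm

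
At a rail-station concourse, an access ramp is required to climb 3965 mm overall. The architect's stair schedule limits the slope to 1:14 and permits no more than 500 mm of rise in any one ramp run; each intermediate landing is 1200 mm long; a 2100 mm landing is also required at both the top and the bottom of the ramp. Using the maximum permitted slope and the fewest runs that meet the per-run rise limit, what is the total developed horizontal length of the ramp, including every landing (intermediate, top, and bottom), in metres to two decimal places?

68.11 m

At most 500 each: 3965/500 = 7.93, giving 8 ramp runs. That means 7 intermediate landings.
Ramp run (horizontal) at 1:14: 3965 × 14 = 55510 mm.
Intermediate landings: 7 × 1200 = 8400 mm.
Top and bottom landings: 2 × 2100 = 4200 mm.
Total = 55510 + 8400 + 4200 = 68110 mm.
= 68.11 m.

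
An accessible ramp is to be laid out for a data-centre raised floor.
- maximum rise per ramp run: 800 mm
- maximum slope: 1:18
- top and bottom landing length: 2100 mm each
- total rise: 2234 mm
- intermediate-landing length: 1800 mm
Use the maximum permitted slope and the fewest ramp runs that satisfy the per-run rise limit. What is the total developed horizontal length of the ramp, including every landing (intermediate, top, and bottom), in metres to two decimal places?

48.01 m

2234 / 800 = 2.792 → round up to 3 ramp runs. That means 2 intermediate landings.
Ramp run (horizontal) at 1:18: 2234 × 18 = 40212 mm.
2 intermediate landings contribute 2 × 1800 = 3600 mm.
Top and bottom landings: 2 × 2100 = 4200 mm.
Total = 40212 + 3600 + 4200 = 48012 mm.
= 48.01 m.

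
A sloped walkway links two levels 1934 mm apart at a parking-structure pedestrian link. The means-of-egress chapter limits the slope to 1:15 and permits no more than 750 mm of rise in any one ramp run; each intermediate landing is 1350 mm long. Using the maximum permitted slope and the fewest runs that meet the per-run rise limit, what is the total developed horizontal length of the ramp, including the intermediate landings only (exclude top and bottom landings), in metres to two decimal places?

31.71 m

1934 / 750 = 2.579 → round up to 3 ramp runs. That means 2 intermediate landings.
Ramp run (horizontal) at 1:15: 1934 × 15 = 29010 mm.
2 intermediate landings contribute 2 × 1350 = 2700 mm.
Developed length = 29010 + 2700 = 31710 mm.
= 31.71 m.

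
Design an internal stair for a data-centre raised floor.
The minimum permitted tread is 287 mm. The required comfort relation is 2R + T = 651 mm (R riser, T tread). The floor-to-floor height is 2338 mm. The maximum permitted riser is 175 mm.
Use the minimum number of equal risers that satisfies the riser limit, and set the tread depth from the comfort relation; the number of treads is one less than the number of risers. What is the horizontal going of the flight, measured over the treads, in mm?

2338 / 175 = 13.36, so 14 risers are needed.
Each riser is 2338/14 = 167 mm (≤ 175 mm).
Tread T = 651 − 2 × 167 = 317 mm (≥ 287 mm).
Going = (14 − 1) × 317 = 4121 mm.

4121 mm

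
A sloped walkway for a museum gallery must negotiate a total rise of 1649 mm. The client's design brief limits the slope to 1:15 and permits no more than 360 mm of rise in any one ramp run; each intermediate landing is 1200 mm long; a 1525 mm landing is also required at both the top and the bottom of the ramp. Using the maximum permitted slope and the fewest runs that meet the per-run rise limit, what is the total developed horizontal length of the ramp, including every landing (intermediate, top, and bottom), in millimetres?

1649 / 360 = 4.581 → round up to 5 ramp runs. That means 4 intermediate landings.
Ramp run (horizontal) at 1:15: 1649 × 15 = 24735 mm.
Intermediate landings: 4 × 1200 = 4800 mm.
Top and bottom landings: 2 × 1525 = 3050 mm.
Total = 24735 + 4800 + 3050 = 32585 mm.

32585 mm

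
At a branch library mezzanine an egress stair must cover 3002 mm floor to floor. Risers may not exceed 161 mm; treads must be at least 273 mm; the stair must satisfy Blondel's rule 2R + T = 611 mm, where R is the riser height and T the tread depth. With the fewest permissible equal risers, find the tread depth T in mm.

295 mm

3002 / 161 = 18.65, so 19 risers are needed.
Each riser is 3002/19 = 158 mm (≤ 161 mm).
Tread T = 611 − 2 × 158 = 295 mm (≥ 273 mm).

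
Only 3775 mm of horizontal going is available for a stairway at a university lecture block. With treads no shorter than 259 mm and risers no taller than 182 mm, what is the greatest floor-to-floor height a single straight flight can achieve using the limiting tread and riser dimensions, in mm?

2730 mm

Treads that fit: ⌊3775 / 259⌋ = 14.
Risers = treads + 1 = 15.
Maximum height = 15 × 182 = 2730 mm.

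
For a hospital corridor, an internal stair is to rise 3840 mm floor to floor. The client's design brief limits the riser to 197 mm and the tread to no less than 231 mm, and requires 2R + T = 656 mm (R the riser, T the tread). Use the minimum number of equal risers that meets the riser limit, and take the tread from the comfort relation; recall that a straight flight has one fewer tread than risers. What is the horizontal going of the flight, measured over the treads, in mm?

5168 mm

At most 197 each: 3840/197 = 19.49, giving 20 risers.
Each riser is 3840/20 = 192 mm (≤ 197 mm).
T = 656 − 2·192 = 272 mm, which satisfies the 231 mm minimum.
Going = (20 − 1) × 272 = 5168 mm.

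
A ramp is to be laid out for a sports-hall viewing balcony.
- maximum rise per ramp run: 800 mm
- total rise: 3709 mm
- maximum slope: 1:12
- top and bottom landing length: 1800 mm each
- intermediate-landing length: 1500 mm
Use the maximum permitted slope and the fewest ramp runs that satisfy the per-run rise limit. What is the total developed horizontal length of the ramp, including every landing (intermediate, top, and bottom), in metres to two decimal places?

54.11 m

3709 / 800 = 4.64, so 5 ramp runs are needed. That means 4 intermediate landings.
Ramp run (horizontal) at 1:12: 3709 × 12 = 44508 mm.
4 intermediate landings contribute 4 × 1500 = 6000 mm.
Top and bottom landings: 2 × 1800 = 3600 mm.
Total = 44508 + 6000 + 3600 = 54108 mm.
= 54.11 m.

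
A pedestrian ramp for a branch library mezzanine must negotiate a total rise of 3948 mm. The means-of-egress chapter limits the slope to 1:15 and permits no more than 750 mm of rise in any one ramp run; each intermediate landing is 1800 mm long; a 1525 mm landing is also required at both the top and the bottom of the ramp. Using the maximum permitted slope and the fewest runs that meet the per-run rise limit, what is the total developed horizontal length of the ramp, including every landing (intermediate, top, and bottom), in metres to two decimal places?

⌈3948/750⌉ = 6 ramp runs. That means 5 intermediate landings.
Ramp run (horizontal) at 1:15: 3948 × 15 = 59220 mm.
5 intermediate landings contribute 5 × 1800 = 9000 mm.
Top and bottom landings: 2 × 1525 = 3050 mm.
Total = 59220 + 9000 + 3050 = 71270 mm.
= 71.27 m.

71.27 m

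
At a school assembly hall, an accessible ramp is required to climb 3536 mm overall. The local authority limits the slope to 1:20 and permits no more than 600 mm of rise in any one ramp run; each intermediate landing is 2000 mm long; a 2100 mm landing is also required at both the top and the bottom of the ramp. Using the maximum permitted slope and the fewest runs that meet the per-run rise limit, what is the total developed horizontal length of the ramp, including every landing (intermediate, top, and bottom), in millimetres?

84920 mm

3536 / 600 = 5.89, so 6 ramp runs are needed. That means 5 intermediate landings.
Horizontal run for 3536 mm of rise at 1:20 is 3536 × 20 = 70720 mm.
Intermediate landings: 5 × 2000 = 10000 mm.
Top and bottom landings: 2 × 2100 = 4200 mm.
Total = 70720 + 10000 + 4200 = 84920 mm.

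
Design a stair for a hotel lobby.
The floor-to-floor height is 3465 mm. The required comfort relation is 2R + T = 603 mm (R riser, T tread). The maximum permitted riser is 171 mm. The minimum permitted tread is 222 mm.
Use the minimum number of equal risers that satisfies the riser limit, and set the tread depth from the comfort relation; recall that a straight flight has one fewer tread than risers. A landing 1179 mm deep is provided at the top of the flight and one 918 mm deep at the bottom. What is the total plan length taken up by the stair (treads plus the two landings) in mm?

3465 / 171 = 20.263 → round up to 21 risers.
R = 3465 ÷ 21 = 165 mm.
Tread T = 603 − 2 × 165 = 273 mm (≥ 222 mm).
Going = (21 − 1) × 273 = 5460 mm.
Enclosure = 5460 + 1179 + 918 = 7557 mm.

7557 mm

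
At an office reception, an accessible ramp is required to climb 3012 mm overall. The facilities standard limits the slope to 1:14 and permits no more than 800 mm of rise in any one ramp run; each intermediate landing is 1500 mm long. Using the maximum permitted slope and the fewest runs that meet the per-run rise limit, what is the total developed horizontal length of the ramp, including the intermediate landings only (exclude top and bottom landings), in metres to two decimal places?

⌈3012/800⌉ = 4 ramp runs. That means 3 intermediate landings.
Ramp run (horizontal) at 1:14: 3012 × 14 = 42168 mm.
3 intermediate landings contribute 3 × 1500 = 4500 mm.
Developed length = 42168 + 4500 = 46668 mm.
= 46.67 m.

46.67 m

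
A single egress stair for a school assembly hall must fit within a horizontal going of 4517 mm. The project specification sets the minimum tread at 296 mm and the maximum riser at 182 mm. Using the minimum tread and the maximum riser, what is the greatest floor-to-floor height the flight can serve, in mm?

2912 mm

4517 / 296 = 15.26, so 15 treads fit.
Risers = treads + 1 = 16.
Maximum height = 16 × 182 = 2912 mm.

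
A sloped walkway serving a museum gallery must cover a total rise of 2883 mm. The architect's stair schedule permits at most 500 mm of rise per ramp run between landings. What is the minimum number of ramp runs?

6 runs

⌈2883/500⌉ = 6 ramp runs.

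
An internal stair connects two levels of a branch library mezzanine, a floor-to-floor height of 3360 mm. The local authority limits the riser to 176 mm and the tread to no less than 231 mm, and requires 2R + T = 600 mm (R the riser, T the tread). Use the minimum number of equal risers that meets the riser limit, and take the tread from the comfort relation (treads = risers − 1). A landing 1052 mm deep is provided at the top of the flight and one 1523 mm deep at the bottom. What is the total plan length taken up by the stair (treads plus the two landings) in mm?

At most 176 each: 3360/176 = 19.09, giving 20 risers.
Riser R = 3360 / 20 = 168 mm, within the 176 mm limit.
From 2R + T = 600: T = 600 − 336 = 264 mm.
Treads = 20 − 1 = 19; going = 19 × 264 = 5016 mm.
Add landings: 5016 + 1052 + 1523 = 7591 mm.

7591 mm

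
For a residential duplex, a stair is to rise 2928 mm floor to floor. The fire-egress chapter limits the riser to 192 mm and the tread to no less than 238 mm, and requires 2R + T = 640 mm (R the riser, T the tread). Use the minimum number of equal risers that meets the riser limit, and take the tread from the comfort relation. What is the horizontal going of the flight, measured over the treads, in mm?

4110 mm

2928 / 192 = 15.25, so 16 risers are needed.
Riser R = 2928 / 16 = 183 mm, within the 192 mm limit.
Tread T = 640 − 2 × 183 = 274 mm (≥ 238 mm).
16 risers give 15 treads; going = 15 × 274 = 4110 mm.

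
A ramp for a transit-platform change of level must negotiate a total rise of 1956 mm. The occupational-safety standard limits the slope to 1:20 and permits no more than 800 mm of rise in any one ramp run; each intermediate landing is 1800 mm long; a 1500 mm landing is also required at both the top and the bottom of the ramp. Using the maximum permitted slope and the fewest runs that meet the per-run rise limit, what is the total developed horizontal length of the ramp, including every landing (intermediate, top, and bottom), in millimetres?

1956 / 800 = 2.44, so 3 ramp runs are needed. That means 2 intermediate landings.
Horizontal run for 1956 mm of rise at 1:20 is 1956 × 20 = 39120 mm.
2 intermediate landings contribute 2 × 1800 = 3600 mm.
Top and bottom landings: 2 × 1500 = 3000 mm.
Total = 39120 + 3600 + 3000 = 45720 mm.

45720 mm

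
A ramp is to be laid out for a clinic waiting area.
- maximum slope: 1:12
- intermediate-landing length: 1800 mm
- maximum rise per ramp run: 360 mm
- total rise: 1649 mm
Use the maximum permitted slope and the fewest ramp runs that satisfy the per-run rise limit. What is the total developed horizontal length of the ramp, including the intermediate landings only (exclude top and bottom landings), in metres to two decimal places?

At most 360 each: 1649/360 = 4.58, giving 5 ramp runs. That means 4 intermediate landings.
Ramp run (horizontal) at 1:12: 1649 × 12 = 19788 mm.
Intermediate landings: 4 × 1800 = 7200 mm.
Developed length = 19788 + 7200 = 26988 mm.
= 26.99 m.

26.99 m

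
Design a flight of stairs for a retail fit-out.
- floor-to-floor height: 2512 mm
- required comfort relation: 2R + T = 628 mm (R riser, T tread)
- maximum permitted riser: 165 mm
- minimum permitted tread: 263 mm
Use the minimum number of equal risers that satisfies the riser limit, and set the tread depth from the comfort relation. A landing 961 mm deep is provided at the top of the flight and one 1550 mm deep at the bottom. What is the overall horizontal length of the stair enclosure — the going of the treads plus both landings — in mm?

7221 mm

⌈2512/165⌉ = 16 risers.
R = 2512 ÷ 16 = 157 mm.
From 2R + T = 628: T = 628 − 314 = 314 mm.
Going = (16 − 1) × 314 = 4710 mm.
Enclosure = 4710 + 961 + 1550 = 7221 mm.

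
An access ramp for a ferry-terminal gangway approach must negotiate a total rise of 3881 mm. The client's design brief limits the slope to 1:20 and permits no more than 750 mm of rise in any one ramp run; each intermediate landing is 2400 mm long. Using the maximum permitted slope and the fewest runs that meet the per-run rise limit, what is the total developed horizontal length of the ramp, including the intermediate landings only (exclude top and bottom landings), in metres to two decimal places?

3881 / 750 = 5.17, so 6 ramp runs are needed. That means 5 intermediate landings.
Horizontal run for 3881 mm of rise at 1:20 is 3881 × 20 = 77620 mm.
5 intermediate landings contribute 5 × 2400 = 12000 mm.
Total developed length = 77620 + 12000 = 89620 mm.
= 89.62 m.

89.62 m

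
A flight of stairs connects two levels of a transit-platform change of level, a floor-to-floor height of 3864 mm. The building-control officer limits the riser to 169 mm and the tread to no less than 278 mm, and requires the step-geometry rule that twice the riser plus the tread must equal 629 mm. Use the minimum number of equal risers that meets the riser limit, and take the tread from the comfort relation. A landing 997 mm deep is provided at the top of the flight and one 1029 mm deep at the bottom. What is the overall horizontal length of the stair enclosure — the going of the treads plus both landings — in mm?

3864 / 169 = 22.864 → round up to 23 risers.
Riser R = 3864 / 23 = 168 mm, within the 169 mm limit.
T = 629 − 2·168 = 293 mm, which satisfies the 278 mm minimum.
Treads = 23 − 1 = 22; going = 22 × 293 = 6446 mm.
Add landings: 6446 + 997 + 1029 = 8472 mm.

8472 mm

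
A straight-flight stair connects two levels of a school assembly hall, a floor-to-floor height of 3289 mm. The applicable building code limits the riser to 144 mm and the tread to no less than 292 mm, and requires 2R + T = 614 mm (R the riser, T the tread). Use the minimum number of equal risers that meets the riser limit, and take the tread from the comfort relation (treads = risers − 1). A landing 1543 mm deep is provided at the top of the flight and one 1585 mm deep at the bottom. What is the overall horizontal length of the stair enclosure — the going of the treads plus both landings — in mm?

At most 144 each: 3289/144 = 22.84, giving 23 risers.
Each riser is 3289/23 = 143 mm (≤ 144 mm).
T = 614 − 2·143 = 328 mm, which satisfies the 292 mm minimum.
Treads = 23 − 1 = 22; going = 22 × 328 = 7216 mm.
Enclosure = 7216 + 1543 + 1585 = 10344 mm.

10344 mm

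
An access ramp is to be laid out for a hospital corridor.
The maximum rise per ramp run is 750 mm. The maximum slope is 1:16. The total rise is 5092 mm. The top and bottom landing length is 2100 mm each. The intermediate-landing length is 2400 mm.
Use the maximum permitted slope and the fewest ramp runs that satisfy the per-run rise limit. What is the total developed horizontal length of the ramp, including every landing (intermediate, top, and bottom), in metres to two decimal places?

5092 / 750 = 6.79, so 7 ramp runs are needed. That means 6 intermediate landings.
Horizontal run for 5092 mm of rise at 1:16 is 5092 × 16 = 81472 mm.
Intermediate landings: 6 × 2400 = 14400 mm.
Top and bottom landings: 2 × 2100 = 4200 mm.
Total = 81472 + 14400 + 4200 = 100072 mm.
= 100.07 m.

100.07 m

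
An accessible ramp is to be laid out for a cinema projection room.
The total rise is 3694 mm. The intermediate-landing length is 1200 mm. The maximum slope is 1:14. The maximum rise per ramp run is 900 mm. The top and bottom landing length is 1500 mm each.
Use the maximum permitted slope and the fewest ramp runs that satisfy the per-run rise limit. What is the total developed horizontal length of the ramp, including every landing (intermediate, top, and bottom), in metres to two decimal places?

59.52 m

3694 / 900 = 4.104 → round up to 5 ramp runs. That means 4 intermediate landings.
Horizontal run for 3694 mm of rise at 1:14 is 3694 × 14 = 51716 mm.
Intermediate landings: 4 × 1200 = 4800 mm.
Top and bottom landings: 2 × 1500 = 3000 mm.
Total = 51716 + 4800 + 3000 = 59516 mm.
= 59.52 m.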